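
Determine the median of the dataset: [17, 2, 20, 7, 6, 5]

6.5

Step 1: Sort the data in ascending order: [2, 5, 6, 7, 17, 20]
Step 2: The number of values is n = 6.
Step 3: Since n is even, the median is the average of positions 3 and 4:
  Median = (6 + 7) / 2 = 6.5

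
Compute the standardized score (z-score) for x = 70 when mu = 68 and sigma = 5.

0.4

Step 1: Recall the z-score formula: z = (x - mu) / sigma
Step 2: Substitute values: z = (70 - 68) / 5
Step 3: z = 2 / 5 = 0.4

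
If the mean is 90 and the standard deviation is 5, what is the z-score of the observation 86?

-0.8

Step 1: Recall the z-score formula: z = (x - mu) / sigma
Step 2: Substitute values: z = (86 - 90) / 5
Step 3: z = -4 / 5 = -0.8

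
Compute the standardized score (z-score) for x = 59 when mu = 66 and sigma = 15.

-0.4667

Step 1: Recall the z-score formula: z = (x - mu) / sigma
Step 2: Substitute values: z = (59 - 66) / 15
Step 3: z = -7 / 15 = -0.4667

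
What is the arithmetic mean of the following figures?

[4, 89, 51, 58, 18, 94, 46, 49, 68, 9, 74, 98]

54.8333

Step 1: Sum all values: 4 + 89 + 51 + 58 + 18 + 94 + 46 + 49 + 68 + 9 + 74 + 98 = 658
Step 2: Count the number of values: n = 12
Step 3: Mean = sum / n = 658 / 12 = 54.8333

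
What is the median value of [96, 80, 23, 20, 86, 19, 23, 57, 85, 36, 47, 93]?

52

Step 1: Sort the data in ascending order: [19, 20, 23, 23, 36, 47, 57, 80, 85, 86, 93, 96]
Step 2: The number of values is n = 12.
Step 3: Since n is even, the median is the average of positions 6 and 7:
  Median = (47 + 57) / 2 = 52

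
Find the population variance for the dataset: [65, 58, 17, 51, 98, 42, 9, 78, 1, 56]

858.65

Step 1: Compute the mean: (65 + 58 + 17 + 51 + 98 + 42 + 9 + 78 + 1 + 56) / 10 = 47.5
Step 2: Compute squared deviations from the mean:
  (65 - 47.5)^2 = 306.25
  (58 - 47.5)^2 = 110.25
  (17 - 47.5)^2 = 930.25
  (51 - 47.5)^2 = 12.25
  (98 - 47.5)^2 = 2550.25
  (42 - 47.5)^2 = 30.25
  (9 - 47.5)^2 = 1482.25
  (78 - 47.5)^2 = 930.25
  (1 - 47.5)^2 = 2162.25
  (56 - 47.5)^2 = 72.25
Step 3: Sum of squared deviations = 8586.5
Step 4: Population variance = 8586.5 / 10 = 858.65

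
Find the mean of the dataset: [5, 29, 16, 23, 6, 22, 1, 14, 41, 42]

19.9

Step 1: Sum all values: 5 + 29 + 16 + 23 + 6 + 22 + 1 + 14 + 41 + 42 = 199
Step 2: Count the number of values: n = 10
Step 3: Mean = sum / n = 199 / 10 = 19.9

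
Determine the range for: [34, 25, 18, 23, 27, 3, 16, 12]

31

Step 1: Identify the maximum value: max = 34
Step 2: Identify the minimum value: min = 3
Step 3: Range = max - min = 34 - 3 = 31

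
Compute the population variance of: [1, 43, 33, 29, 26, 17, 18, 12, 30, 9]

144.16

Step 1: Compute the mean: (1 + 43 + 33 + 29 + 26 + 17 + 18 + 12 + 30 + 9) / 10 = 21.8
Step 2: Compute squared deviations from the mean:
  (1 - 21.8)^2 = 432.64
  (43 - 21.8)^2 = 449.44
  (33 - 21.8)^2 = 125.44
  (29 - 21.8)^2 = 51.84
  (26 - 21.8)^2 = 17.64
  (17 - 21.8)^2 = 23.04
  (18 - 21.8)^2 = 14.44
  (12 - 21.8)^2 = 96.04
  (30 - 21.8)^2 = 67.24
  (9 - 21.8)^2 = 163.84
Step 3: Sum of squared deviations = 1441.6
Step 4: Population variance = 1441.6 / 10 = 144.16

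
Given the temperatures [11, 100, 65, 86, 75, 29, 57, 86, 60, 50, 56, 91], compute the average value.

63.8333

Step 1: Sum all values: 11 + 100 + 65 + 86 + 75 + 29 + 57 + 86 + 60 + 50 + 56 + 91 = 766
Step 2: Count the number of values: n = 12
Step 3: Mean = sum / n = 766 / 12 = 63.8333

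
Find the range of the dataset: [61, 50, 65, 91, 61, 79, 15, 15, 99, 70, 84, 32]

84

Step 1: Identify the maximum value: max = 99
Step 2: Identify the minimum value: min = 15
Step 3: Range = max - min = 99 - 15 = 84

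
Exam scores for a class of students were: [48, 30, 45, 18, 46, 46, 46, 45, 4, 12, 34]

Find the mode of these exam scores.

46

Step 1: Count the frequency of each value:
  4: appears 1 time(s)
  12: appears 1 time(s)
  18: appears 1 time(s)
  30: appears 1 time(s)
  34: appears 1 time(s)
  45: appears 2 time(s)
  46: appears 3 time(s)
  48: appears 1 time(s)
Step 2: The value 46 appears most frequently (3 times).
Step 3: Mode = 46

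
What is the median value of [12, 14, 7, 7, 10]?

10

Step 1: Sort the data in ascending order: [7, 7, 10, 12, 14]
Step 2: The number of values is n = 5.
Step 3: Since n is odd, the median is the middle value at position 3: 10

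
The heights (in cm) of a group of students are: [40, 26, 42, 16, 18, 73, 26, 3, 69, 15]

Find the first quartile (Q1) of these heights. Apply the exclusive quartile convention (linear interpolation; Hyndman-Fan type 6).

15.75

Step 1: Sort the data: [3, 15, 16, 18, 26, 26, 40, 42, 69, 73]
Step 2: n = 10
Step 3: Using the exclusive quartile method:
  Q1 = 15.75
  Q2 (median) = 26
  Q3 = 48.75
  IQR = Q3 - Q1 = 48.75 - 15.75 = 33
Step 4: Q1 = 15.75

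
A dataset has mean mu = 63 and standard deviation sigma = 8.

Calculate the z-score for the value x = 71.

1

Step 1: Recall the z-score formula: z = (x - mu) / sigma
Step 2: Substitute values: z = (71 - 63) / 8
Step 3: z = 8 / 8 = 1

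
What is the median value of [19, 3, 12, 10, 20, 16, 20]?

16

Step 1: Sort the data in ascending order: [3, 10, 12, 16, 19, 20, 20]
Step 2: The number of values is n = 7.
Step 3: Since n is odd, the median is the middle value at position 4: 16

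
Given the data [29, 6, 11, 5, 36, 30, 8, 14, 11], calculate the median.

11

Step 1: Sort the data in ascending order: [5, 6, 8, 11, 11, 14, 29, 30, 36]
Step 2: The number of values is n = 9.
Step 3: Since n is odd, the median is the middle value at position 5: 11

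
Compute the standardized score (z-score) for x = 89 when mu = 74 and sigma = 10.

1.5

Step 1: Recall the z-score formula: z = (x - mu) / sigma
Step 2: Substitute values: z = (89 - 74) / 10
Step 3: z = 15 / 10 = 1.5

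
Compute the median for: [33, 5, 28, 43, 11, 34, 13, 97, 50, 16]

30.5

Step 1: Sort the data in ascending order: [5, 11, 13, 16, 28, 33, 34, 43, 50, 97]
Step 2: The number of values is n = 10.
Step 3: Since n is even, the median is the average of positions 5 and 6:
  Median = (28 + 33) / 2 = 30.5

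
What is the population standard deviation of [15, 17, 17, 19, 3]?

5.7411

Step 1: Compute the mean: 14.2
Step 2: Sum of squared deviations from the mean: 164.8
Step 3: Population variance = 164.8 / 5 = 32.96
Step 4: Standard deviation = sqrt(32.96) = 5.7411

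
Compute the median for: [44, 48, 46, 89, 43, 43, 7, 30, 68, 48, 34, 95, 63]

46

Step 1: Sort the data in ascending order: [7, 30, 34, 43, 43, 44, 46, 48, 48, 63, 68, 89, 95]
Step 2: The number of values is n = 13.
Step 3: Since n is odd, the median is the middle value at position 7: 46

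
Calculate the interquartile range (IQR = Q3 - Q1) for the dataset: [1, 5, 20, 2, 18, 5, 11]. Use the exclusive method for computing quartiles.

16

Step 1: Sort the data: [1, 2, 5, 5, 11, 18, 20]
Step 2: n = 7
Step 3: Using the exclusive quartile method:
  Q1 = 2
  Q2 (median) = 5
  Q3 = 18
  IQR = Q3 - Q1 = 18 - 2 = 16
Step 4: IQR = 16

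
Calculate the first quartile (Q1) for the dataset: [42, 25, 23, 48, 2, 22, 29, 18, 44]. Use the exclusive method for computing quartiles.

20

Step 1: Sort the data: [2, 18, 22, 23, 25, 29, 42, 44, 48]
Step 2: n = 9
Step 3: Using the exclusive quartile method:
  Q1 = 20
  Q2 (median) = 25
  Q3 = 43
  IQR = Q3 - Q1 = 43 - 20 = 23
Step 4: Q1 = 20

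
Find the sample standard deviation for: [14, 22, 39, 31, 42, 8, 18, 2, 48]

15.9957

Step 1: Compute the mean: 24.8889
Step 2: Sum of squared deviations from the mean: 2046.8889
Step 3: Sample variance = 2046.8889 / 8 = 255.8611
Step 4: Standard deviation = sqrt(255.8611) = 15.9957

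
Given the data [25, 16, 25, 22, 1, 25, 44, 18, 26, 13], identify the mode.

25

Step 1: Count the frequency of each value:
  1: appears 1 time(s)
  13: appears 1 time(s)
  16: appears 1 time(s)
  18: appears 1 time(s)
  22: appears 1 time(s)
  25: appears 3 time(s)
  26: appears 1 time(s)
  44: appears 1 time(s)
Step 2: The value 25 appears most frequently (3 times).
Step 3: Mode = 25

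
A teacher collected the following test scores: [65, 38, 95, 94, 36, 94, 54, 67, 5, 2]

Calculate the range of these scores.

93

Step 1: Identify the maximum value: max = 95
Step 2: Identify the minimum value: min = 2
Step 3: Range = max - min = 95 - 2 = 93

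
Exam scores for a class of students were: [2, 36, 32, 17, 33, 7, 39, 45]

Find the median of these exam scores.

32.5

Step 1: Sort the data in ascending order: [2, 7, 17, 32, 33, 36, 39, 45]
Step 2: The number of values is n = 8.
Step 3: Since n is even, the median is the average of positions 4 and 5:
  Median = (32 + 33) / 2 = 32.5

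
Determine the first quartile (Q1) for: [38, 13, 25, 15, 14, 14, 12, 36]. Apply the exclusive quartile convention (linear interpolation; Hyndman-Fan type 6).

13.25

Step 1: Sort the data: [12, 13, 14, 14, 15, 25, 36, 38]
Step 2: n = 8
Step 3: Using the exclusive quartile method:
  Q1 = 13.25
  Q2 (median) = 14.5
  Q3 = 33.25
  IQR = Q3 - Q1 = 33.25 - 13.25 = 20
Step 4: Q1 = 13.25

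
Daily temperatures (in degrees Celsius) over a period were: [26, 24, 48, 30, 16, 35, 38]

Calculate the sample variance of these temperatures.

109

Step 1: Compute the mean: (26 + 24 + 48 + 30 + 16 + 35 + 38) / 7 = 31
Step 2: Compute squared deviations from the mean:
  (26 - 31)^2 = 25
  (24 - 31)^2 = 49
  (48 - 31)^2 = 289
  (30 - 31)^2 = 1
  (16 - 31)^2 = 225
  (35 - 31)^2 = 16
  (38 - 31)^2 = 49
Step 3: Sum of squared deviations = 654
Step 4: Sample variance = 654 / 6 = 109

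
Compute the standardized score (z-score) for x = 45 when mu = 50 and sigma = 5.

-1

Step 1: Recall the z-score formula: z = (x - mu) / sigma
Step 2: Substitute values: z = (45 - 50) / 5
Step 3: z = -5 / 5 = -1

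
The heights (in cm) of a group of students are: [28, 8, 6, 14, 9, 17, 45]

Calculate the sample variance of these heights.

195.1429

Step 1: Compute the mean: (28 + 8 + 6 + 14 + 9 + 17 + 45) / 7 = 18.1429
Step 2: Compute squared deviations from the mean:
  (28 - 18.1429)^2 = 97.1633
  (8 - 18.1429)^2 = 102.8776
  (6 - 18.1429)^2 = 147.449
  (14 - 18.1429)^2 = 17.1633
  (9 - 18.1429)^2 = 83.5918
  (17 - 18.1429)^2 = 1.3061
  (45 - 18.1429)^2 = 721.3061
Step 3: Sum of squared deviations = 1170.8571
Step 4: Sample variance = 1170.8571 / 6 = 195.1429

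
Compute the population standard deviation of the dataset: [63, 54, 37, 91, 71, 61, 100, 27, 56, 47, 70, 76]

19.9922

Step 1: Compute the mean: 62.75
Step 2: Sum of squared deviations from the mean: 4796.25
Step 3: Population variance = 4796.25 / 12 = 399.6875
Step 4: Standard deviation = sqrt(399.6875) = 19.9922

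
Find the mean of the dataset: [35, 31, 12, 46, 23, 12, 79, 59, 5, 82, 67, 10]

38.4167

Step 1: Sum all values: 35 + 31 + 12 + 46 + 23 + 12 + 79 + 59 + 5 + 82 + 67 + 10 = 461
Step 2: Count the number of values: n = 12
Step 3: Mean = sum / n = 461 / 12 = 38.4167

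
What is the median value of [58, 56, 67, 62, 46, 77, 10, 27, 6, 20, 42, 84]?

51

Step 1: Sort the data in ascending order: [6, 10, 20, 27, 42, 46, 56, 58, 62, 67, 77, 84]
Step 2: The number of values is n = 12.
Step 3: Since n is even, the median is the average of positions 6 and 7:
  Median = (46 + 56) / 2 = 51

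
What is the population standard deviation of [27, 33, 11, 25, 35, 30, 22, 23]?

7.0489

Step 1: Compute the mean: 25.75
Step 2: Sum of squared deviations from the mean: 397.5
Step 3: Population variance = 397.5 / 8 = 49.6875
Step 4: Standard deviation = sqrt(49.6875) = 7.0489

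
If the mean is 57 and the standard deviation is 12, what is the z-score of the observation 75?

1.5

Step 1: Recall the z-score formula: z = (x - mu) / sigma
Step 2: Substitute values: z = (75 - 57) / 12
Step 3: z = 18 / 12 = 1.5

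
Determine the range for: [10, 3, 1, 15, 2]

14

Step 1: Identify the maximum value: max = 15
Step 2: Identify the minimum value: min = 1
Step 3: Range = max - min = 15 - 1 = 14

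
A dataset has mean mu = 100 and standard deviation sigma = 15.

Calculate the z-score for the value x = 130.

2

Step 1: Recall the z-score formula: z = (x - mu) / sigma
Step 2: Substitute values: z = (130 - 100) / 15
Step 3: z = 30 / 15 = 2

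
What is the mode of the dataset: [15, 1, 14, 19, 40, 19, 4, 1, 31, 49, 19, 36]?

19

Step 1: Count the frequency of each value:
  1: appears 2 time(s)
  4: appears 1 time(s)
  14: appears 1 time(s)
  15: appears 1 time(s)
  19: appears 3 time(s)
  31: appears 1 time(s)
  36: appears 1 time(s)
  40: appears 1 time(s)
  49: appears 1 time(s)
Step 2: The value 19 appears most frequently (3 times).
Step 3: Mode = 19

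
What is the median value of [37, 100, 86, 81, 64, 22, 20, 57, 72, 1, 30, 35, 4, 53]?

45

Step 1: Sort the data in ascending order: [1, 4, 20, 22, 30, 35, 37, 53, 57, 64, 72, 81, 86, 100]
Step 2: The number of values is n = 14.
Step 3: Since n is even, the median is the average of positions 7 and 8:
  Median = (37 + 53) / 2 = 45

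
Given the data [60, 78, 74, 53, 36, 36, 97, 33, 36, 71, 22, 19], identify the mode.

36

Step 1: Count the frequency of each value:
  19: appears 1 time(s)
  22: appears 1 time(s)
  33: appears 1 time(s)
  36: appears 3 time(s)
  53: appears 1 time(s)
  60: appears 1 time(s)
  71: appears 1 time(s)
  74: appears 1 time(s)
  78: appears 1 time(s)
  97: appears 1 time(s)
Step 2: The value 36 appears most frequently (3 times).
Step 3: Mode = 36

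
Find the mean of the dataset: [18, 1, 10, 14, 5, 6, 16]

10

Step 1: Sum all values: 18 + 1 + 10 + 14 + 5 + 6 + 16 = 70
Step 2: Count the number of values: n = 7
Step 3: Mean = sum / n = 70 / 7 = 10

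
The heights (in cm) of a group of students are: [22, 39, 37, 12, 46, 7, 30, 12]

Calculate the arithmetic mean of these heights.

25.625

Step 1: Sum all values: 22 + 39 + 37 + 12 + 46 + 7 + 30 + 12 = 205
Step 2: Count the number of values: n = 8
Step 3: Mean = sum / n = 205 / 8 = 25.625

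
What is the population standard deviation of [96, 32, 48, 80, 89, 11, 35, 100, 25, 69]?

30.6178

Step 1: Compute the mean: 58.5
Step 2: Sum of squared deviations from the mean: 9374.5
Step 3: Population variance = 9374.5 / 10 = 937.45
Step 4: Standard deviation = sqrt(937.45) = 30.6178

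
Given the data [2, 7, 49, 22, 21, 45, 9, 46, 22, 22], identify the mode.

22

Step 1: Count the frequency of each value:
  2: appears 1 time(s)
  7: appears 1 time(s)
  9: appears 1 time(s)
  21: appears 1 time(s)
  22: appears 3 time(s)
  45: appears 1 time(s)
  46: appears 1 time(s)
  49: appears 1 time(s)
Step 2: The value 22 appears most frequently (3 times).
Step 3: Mode = 22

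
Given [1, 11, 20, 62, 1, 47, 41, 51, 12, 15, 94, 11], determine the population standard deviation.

27.4181

Step 1: Compute the mean: 30.5
Step 2: Sum of squared deviations from the mean: 9021
Step 3: Population variance = 9021 / 12 = 751.75
Step 4: Standard deviation = sqrt(751.75) = 27.4181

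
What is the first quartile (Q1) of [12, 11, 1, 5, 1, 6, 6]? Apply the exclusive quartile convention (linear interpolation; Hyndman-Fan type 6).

1

Step 1: Sort the data: [1, 1, 5, 6, 6, 11, 12]
Step 2: n = 7
Step 3: Using the exclusive quartile method:
  Q1 = 1
  Q2 (median) = 6
  Q3 = 11
  IQR = Q3 - Q1 = 11 - 1 = 10
Step 4: Q1 = 1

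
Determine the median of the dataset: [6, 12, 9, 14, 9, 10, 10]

10

Step 1: Sort the data in ascending order: [6, 9, 9, 10, 10, 12, 14]
Step 2: The number of values is n = 7.
Step 3: Since n is odd, the median is the middle value at position 4: 10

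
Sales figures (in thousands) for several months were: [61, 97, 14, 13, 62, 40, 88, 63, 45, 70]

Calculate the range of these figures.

84

Step 1: Identify the maximum value: max = 97
Step 2: Identify the minimum value: min = 13
Step 3: Range = max - min = 97 - 13 = 84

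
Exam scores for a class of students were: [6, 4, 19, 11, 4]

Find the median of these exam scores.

6

Step 1: Sort the data in ascending order: [4, 4, 6, 11, 19]
Step 2: The number of values is n = 5.
Step 3: Since n is odd, the median is the middle value at position 3: 6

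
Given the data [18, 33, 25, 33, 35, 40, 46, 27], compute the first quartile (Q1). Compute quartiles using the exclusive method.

25.5

Step 1: Sort the data: [18, 25, 27, 33, 33, 35, 40, 46]
Step 2: n = 8
Step 3: Using the exclusive quartile method:
  Q1 = 25.5
  Q2 (median) = 33
  Q3 = 38.75
  IQR = Q3 - Q1 = 38.75 - 25.5 = 13.25
Step 4: Q1 = 25.5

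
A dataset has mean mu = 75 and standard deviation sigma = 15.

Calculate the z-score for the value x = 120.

3

Step 1: Recall the z-score formula: z = (x - mu) / sigma
Step 2: Substitute values: z = (120 - 75) / 15
Step 3: z = 45 / 15 = 3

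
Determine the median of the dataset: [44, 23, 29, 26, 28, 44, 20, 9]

27

Step 1: Sort the data in ascending order: [9, 20, 23, 26, 28, 29, 44, 44]
Step 2: The number of values is n = 8.
Step 3: Since n is even, the median is the average of positions 4 and 5:
  Median = (26 + 28) / 2 = 27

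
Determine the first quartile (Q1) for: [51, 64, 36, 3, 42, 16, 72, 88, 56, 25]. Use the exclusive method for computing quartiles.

22.75

Step 1: Sort the data: [3, 16, 25, 36, 42, 51, 56, 64, 72, 88]
Step 2: n = 10
Step 3: Using the exclusive quartile method:
  Q1 = 22.75
  Q2 (median) = 46.5
  Q3 = 66
  IQR = Q3 - Q1 = 66 - 22.75 = 43.25
Step 4: Q1 = 22.75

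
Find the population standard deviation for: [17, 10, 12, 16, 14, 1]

5.3125

Step 1: Compute the mean: 11.6667
Step 2: Sum of squared deviations from the mean: 169.3333
Step 3: Population variance = 169.3333 / 6 = 28.2222
Step 4: Standard deviation = sqrt(28.2222) = 5.3125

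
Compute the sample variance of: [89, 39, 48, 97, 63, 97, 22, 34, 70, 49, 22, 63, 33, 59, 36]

632.6381

Step 1: Compute the mean: (89 + 39 + 48 + 97 + 63 + 97 + 22 + 34 + 70 + 49 + 22 + 63 + 33 + 59 + 36) / 15 = 54.7333
Step 2: Compute squared deviations from the mean:
  (89 - 54.7333)^2 = 1174.2044
  (39 - 54.7333)^2 = 247.5378
  (48 - 54.7333)^2 = 45.3378
  (97 - 54.7333)^2 = 1786.4711
  (63 - 54.7333)^2 = 68.3378
  (97 - 54.7333)^2 = 1786.4711
  (22 - 54.7333)^2 = 1071.4711
  (34 - 54.7333)^2 = 429.8711
  (70 - 54.7333)^2 = 233.0711
  (49 - 54.7333)^2 = 32.8711
  (22 - 54.7333)^2 = 1071.4711
  (63 - 54.7333)^2 = 68.3378
  (33 - 54.7333)^2 = 472.3378
  (59 - 54.7333)^2 = 18.2044
  (36 - 54.7333)^2 = 350.9378
Step 3: Sum of squared deviations = 8856.9333
Step 4: Sample variance = 8856.9333 / 14 = 632.6381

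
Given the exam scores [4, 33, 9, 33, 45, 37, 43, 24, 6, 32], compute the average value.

26.6

Step 1: Sum all values: 4 + 33 + 9 + 33 + 45 + 37 + 43 + 24 + 6 + 32 = 266
Step 2: Count the number of values: n = 10
Step 3: Mean = sum / n = 266 / 10 = 26.6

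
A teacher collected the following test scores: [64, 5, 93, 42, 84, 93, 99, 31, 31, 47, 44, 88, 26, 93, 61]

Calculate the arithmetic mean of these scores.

60.0667

Step 1: Sum all values: 64 + 5 + 93 + 42 + 84 + 93 + 99 + 31 + 31 + 47 + 44 + 88 + 26 + 93 + 61 = 901
Step 2: Count the number of values: n = 15
Step 3: Mean = sum / n = 901 / 15 = 60.0667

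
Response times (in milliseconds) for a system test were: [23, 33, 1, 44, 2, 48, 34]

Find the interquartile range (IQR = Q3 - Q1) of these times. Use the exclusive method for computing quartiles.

42

Step 1: Sort the data: [1, 2, 23, 33, 34, 44, 48]
Step 2: n = 7
Step 3: Using the exclusive quartile method:
  Q1 = 2
  Q2 (median) = 33
  Q3 = 44
  IQR = Q3 - Q1 = 44 - 2 = 42
Step 4: IQR = 42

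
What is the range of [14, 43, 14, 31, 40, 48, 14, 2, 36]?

46

Step 1: Identify the maximum value: max = 48
Step 2: Identify the minimum value: min = 2
Step 3: Range = max - min = 48 - 2 = 46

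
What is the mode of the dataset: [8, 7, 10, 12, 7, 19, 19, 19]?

19

Step 1: Count the frequency of each value:
  7: appears 2 time(s)
  8: appears 1 time(s)
  10: appears 1 time(s)
  12: appears 1 time(s)
  19: appears 3 time(s)
Step 2: The value 19 appears most frequently (3 times).
Step 3: Mode = 19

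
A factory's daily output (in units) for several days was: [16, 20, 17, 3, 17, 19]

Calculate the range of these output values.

17

Step 1: Identify the maximum value: max = 20
Step 2: Identify the minimum value: min = 3
Step 3: Range = max - min = 20 - 3 = 17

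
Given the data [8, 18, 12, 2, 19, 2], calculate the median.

10

Step 1: Sort the data in ascending order: [2, 2, 8, 12, 18, 19]
Step 2: The number of values is n = 6.
Step 3: Since n is even, the median is the average of positions 3 and 4:
  Median = (8 + 12) / 2 = 10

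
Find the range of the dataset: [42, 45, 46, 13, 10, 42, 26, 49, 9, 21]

40

Step 1: Identify the maximum value: max = 49
Step 2: Identify the minimum value: min = 9
Step 3: Range = max - min = 49 - 9 = 40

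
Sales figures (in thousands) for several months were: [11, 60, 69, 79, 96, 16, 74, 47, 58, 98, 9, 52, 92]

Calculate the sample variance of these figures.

962.4359

Step 1: Compute the mean: (11 + 60 + 69 + 79 + 96 + 16 + 74 + 47 + 58 + 98 + 9 + 52 + 92) / 13 = 58.5385
Step 2: Compute squared deviations from the mean:
  (11 - 58.5385)^2 = 2259.9053
  (60 - 58.5385)^2 = 2.1361
  (69 - 58.5385)^2 = 109.4438
  (79 - 58.5385)^2 = 418.6746
  (96 - 58.5385)^2 = 1403.3669
  (16 - 58.5385)^2 = 1809.5207
  (74 - 58.5385)^2 = 239.0592
  (47 - 58.5385)^2 = 133.1361
  (58 - 58.5385)^2 = 0.2899
  (98 - 58.5385)^2 = 1557.213
  (9 - 58.5385)^2 = 2454.0592
  (52 - 58.5385)^2 = 42.7515
  (92 - 58.5385)^2 = 1119.6746
Step 3: Sum of squared deviations = 11549.2308
Step 4: Sample variance = 11549.2308 / 12 = 962.4359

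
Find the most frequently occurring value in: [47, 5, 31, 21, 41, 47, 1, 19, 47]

47

Step 1: Count the frequency of each value:
  1: appears 1 time(s)
  5: appears 1 time(s)
  19: appears 1 time(s)
  21: appears 1 time(s)
  31: appears 1 time(s)
  41: appears 1 time(s)
  47: appears 3 time(s)
Step 2: The value 47 appears most frequently (3 times).
Step 3: Mode = 47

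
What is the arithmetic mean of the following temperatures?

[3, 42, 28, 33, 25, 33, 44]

29.7143

Step 1: Sum all values: 3 + 42 + 28 + 33 + 25 + 33 + 44 = 208
Step 2: Count the number of values: n = 7
Step 3: Mean = sum / n = 208 / 7 = 29.7143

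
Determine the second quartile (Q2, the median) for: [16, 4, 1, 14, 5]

5

Step 1: Sort the data: [1, 4, 5, 14, 16]
Step 2: n = 5
Step 3: Q2 is the median. Since n is odd, it is the middle value at position 3: 5
Step 4: Q2 = 5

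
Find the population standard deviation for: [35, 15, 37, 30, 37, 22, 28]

7.6612

Step 1: Compute the mean: 29.1429
Step 2: Sum of squared deviations from the mean: 410.8571
Step 3: Population variance = 410.8571 / 7 = 58.6939
Step 4: Standard deviation = sqrt(58.6939) = 7.6612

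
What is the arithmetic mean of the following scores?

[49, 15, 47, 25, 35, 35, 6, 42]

31.75

Step 1: Sum all values: 49 + 15 + 47 + 25 + 35 + 35 + 6 + 42 = 254
Step 2: Count the number of values: n = 8
Step 3: Mean = sum / n = 254 / 8 = 31.75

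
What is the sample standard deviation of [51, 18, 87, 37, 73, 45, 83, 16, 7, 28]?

28.6599

Step 1: Compute the mean: 44.5
Step 2: Sum of squared deviations from the mean: 7392.5
Step 3: Sample variance = 7392.5 / 9 = 821.3889
Step 4: Standard deviation = sqrt(821.3889) = 28.6599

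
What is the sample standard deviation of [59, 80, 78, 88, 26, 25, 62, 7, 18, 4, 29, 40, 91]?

31.1218

Step 1: Compute the mean: 46.6923
Step 2: Sum of squared deviations from the mean: 11622.7692
Step 3: Sample variance = 11622.7692 / 12 = 968.5641
Step 4: Standard deviation = sqrt(968.5641) = 31.1218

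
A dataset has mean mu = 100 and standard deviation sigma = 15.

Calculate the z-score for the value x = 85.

-1

Step 1: Recall the z-score formula: z = (x - mu) / sigma
Step 2: Substitute values: z = (85 - 100) / 15
Step 3: z = -15 / 15 = -1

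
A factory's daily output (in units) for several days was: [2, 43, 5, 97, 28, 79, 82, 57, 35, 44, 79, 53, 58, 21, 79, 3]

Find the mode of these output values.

79

Step 1: Count the frequency of each value:
  2: appears 1 time(s)
  3: appears 1 time(s)
  5: appears 1 time(s)
  21: appears 1 time(s)
  28: appears 1 time(s)
  35: appears 1 time(s)
  43: appears 1 time(s)
  44: appears 1 time(s)
  53: appears 1 time(s)
  57: appears 1 time(s)
  58: appears 1 time(s)
  79: appears 3 time(s)
  82: appears 1 time(s)
  97: appears 1 time(s)
Step 2: The value 79 appears most frequently (3 times).
Step 3: Mode = 79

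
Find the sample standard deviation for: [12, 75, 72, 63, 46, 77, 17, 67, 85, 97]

27.9819

Step 1: Compute the mean: 61.1
Step 2: Sum of squared deviations from the mean: 7046.9
Step 3: Sample variance = 7046.9 / 9 = 782.9889
Step 4: Standard deviation = sqrt(782.9889) = 27.9819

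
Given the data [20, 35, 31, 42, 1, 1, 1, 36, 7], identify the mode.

1

Step 1: Count the frequency of each value:
  1: appears 3 time(s)
  7: appears 1 time(s)
  20: appears 1 time(s)
  31: appears 1 time(s)
  35: appears 1 time(s)
  36: appears 1 time(s)
  42: appears 1 time(s)
Step 2: The value 1 appears most frequently (3 times).
Step 3: Mode = 1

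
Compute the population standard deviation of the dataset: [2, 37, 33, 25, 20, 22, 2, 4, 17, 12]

11.8169

Step 1: Compute the mean: 17.4
Step 2: Sum of squared deviations from the mean: 1396.4
Step 3: Population variance = 1396.4 / 10 = 139.64
Step 4: Standard deviation = sqrt(139.64) = 11.8169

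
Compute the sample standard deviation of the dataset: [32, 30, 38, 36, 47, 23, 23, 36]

8.0078

Step 1: Compute the mean: 33.125
Step 2: Sum of squared deviations from the mean: 448.875
Step 3: Sample variance = 448.875 / 7 = 64.125
Step 4: Standard deviation = sqrt(64.125) = 8.0078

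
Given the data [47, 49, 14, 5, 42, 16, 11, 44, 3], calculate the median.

16

Step 1: Sort the data in ascending order: [3, 5, 11, 14, 16, 42, 44, 47, 49]
Step 2: The number of values is n = 9.
Step 3: Since n is odd, the median is the middle value at position 5: 16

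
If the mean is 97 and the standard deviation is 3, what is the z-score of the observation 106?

3

Step 1: Recall the z-score formula: z = (x - mu) / sigma
Step 2: Substitute values: z = (106 - 97) / 3
Step 3: z = 9 / 3 = 3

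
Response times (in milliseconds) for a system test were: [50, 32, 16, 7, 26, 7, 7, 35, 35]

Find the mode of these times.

7

Step 1: Count the frequency of each value:
  7: appears 3 time(s)
  16: appears 1 time(s)
  26: appears 1 time(s)
  32: appears 1 time(s)
  35: appears 2 time(s)
  50: appears 1 time(s)
Step 2: The value 7 appears most frequently (3 times).
Step 3: Mode = 7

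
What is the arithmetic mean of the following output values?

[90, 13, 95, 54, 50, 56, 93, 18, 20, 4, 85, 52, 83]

54.8462

Step 1: Sum all values: 90 + 13 + 95 + 54 + 50 + 56 + 93 + 18 + 20 + 4 + 85 + 52 + 83 = 713
Step 2: Count the number of values: n = 13
Step 3: Mean = sum / n = 713 / 13 = 54.8462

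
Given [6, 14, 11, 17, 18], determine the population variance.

18.96

Step 1: Compute the mean: (6 + 14 + 11 + 17 + 18) / 5 = 13.2
Step 2: Compute squared deviations from the mean:
  (6 - 13.2)^2 = 51.84
  (14 - 13.2)^2 = 0.64
  (11 - 13.2)^2 = 4.84
  (17 - 13.2)^2 = 14.44
  (18 - 13.2)^2 = 23.04
Step 3: Sum of squared deviations = 94.8
Step 4: Population variance = 94.8 / 5 = 18.96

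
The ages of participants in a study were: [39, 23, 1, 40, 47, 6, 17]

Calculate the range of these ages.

46

Step 1: Identify the maximum value: max = 47
Step 2: Identify the minimum value: min = 1
Step 3: Range = max - min = 47 - 1 = 46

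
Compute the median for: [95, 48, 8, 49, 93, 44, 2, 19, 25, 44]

44

Step 1: Sort the data in ascending order: [2, 8, 19, 25, 44, 44, 48, 49, 93, 95]
Step 2: The number of values is n = 10.
Step 3: Since n is even, the median is the average of positions 5 and 6:
  Median = (44 + 44) / 2 = 44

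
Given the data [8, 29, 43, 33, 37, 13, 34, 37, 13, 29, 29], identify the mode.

29

Step 1: Count the frequency of each value:
  8: appears 1 time(s)
  13: appears 2 time(s)
  29: appears 3 time(s)
  33: appears 1 time(s)
  34: appears 1 time(s)
  37: appears 2 time(s)
  43: appears 1 time(s)
Step 2: The value 29 appears most frequently (3 times).
Step 3: Mode = 29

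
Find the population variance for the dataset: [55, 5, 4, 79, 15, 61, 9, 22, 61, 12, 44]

670.4132

Step 1: Compute the mean: (55 + 5 + 4 + 79 + 15 + 61 + 9 + 22 + 61 + 12 + 44) / 11 = 33.3636
Step 2: Compute squared deviations from the mean:
  (55 - 33.3636)^2 = 468.1322
  (5 - 33.3636)^2 = 804.4959
  (4 - 33.3636)^2 = 862.2231
  (79 - 33.3636)^2 = 2082.6777
  (15 - 33.3636)^2 = 337.2231
  (61 - 33.3636)^2 = 763.7686
  (9 - 33.3636)^2 = 593.5868
  (22 - 33.3636)^2 = 129.1322
  (61 - 33.3636)^2 = 763.7686
  (12 - 33.3636)^2 = 456.405
  (44 - 33.3636)^2 = 113.1322
Step 3: Sum of squared deviations = 7374.5455
Step 4: Population variance = 7374.5455 / 11 = 670.4132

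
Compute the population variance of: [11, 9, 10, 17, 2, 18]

28.4722

Step 1: Compute the mean: (11 + 9 + 10 + 17 + 2 + 18) / 6 = 11.1667
Step 2: Compute squared deviations from the mean:
  (11 - 11.1667)^2 = 0.0278
  (9 - 11.1667)^2 = 4.6944
  (10 - 11.1667)^2 = 1.3611
  (17 - 11.1667)^2 = 34.0278
  (2 - 11.1667)^2 = 84.0278
  (18 - 11.1667)^2 = 46.6944
Step 3: Sum of squared deviations = 170.8333
Step 4: Population variance = 170.8333 / 6 = 28.4722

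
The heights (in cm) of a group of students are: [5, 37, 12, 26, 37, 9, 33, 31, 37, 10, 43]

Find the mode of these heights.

37

Step 1: Count the frequency of each value:
  5: appears 1 time(s)
  9: appears 1 time(s)
  10: appears 1 time(s)
  12: appears 1 time(s)
  26: appears 1 time(s)
  31: appears 1 time(s)
  33: appears 1 time(s)
  37: appears 3 time(s)
  43: appears 1 time(s)
Step 2: The value 37 appears most frequently (3 times).
Step 3: Mode = 37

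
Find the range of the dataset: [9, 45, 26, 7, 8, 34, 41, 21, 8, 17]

38

Step 1: Identify the maximum value: max = 45
Step 2: Identify the minimum value: min = 7
Step 3: Range = max - min = 45 - 7 = 38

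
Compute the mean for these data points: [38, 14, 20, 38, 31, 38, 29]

29.7143

Step 1: Sum all values: 38 + 14 + 20 + 38 + 31 + 38 + 29 = 208
Step 2: Count the number of values: n = 7
Step 3: Mean = sum / n = 208 / 7 = 29.7143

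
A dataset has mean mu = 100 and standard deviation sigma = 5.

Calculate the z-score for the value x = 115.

3

Step 1: Recall the z-score formula: z = (x - mu) / sigma
Step 2: Substitute values: z = (115 - 100) / 5
Step 3: z = 15 / 5 = 3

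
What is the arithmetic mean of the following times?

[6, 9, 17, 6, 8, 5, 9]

8.5714

Step 1: Sum all values: 6 + 9 + 17 + 6 + 8 + 5 + 9 = 60
Step 2: Count the number of values: n = 7
Step 3: Mean = sum / n = 60 / 7 = 8.5714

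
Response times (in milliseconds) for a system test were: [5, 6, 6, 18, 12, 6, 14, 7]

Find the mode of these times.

6

Step 1: Count the frequency of each value:
  5: appears 1 time(s)
  6: appears 3 time(s)
  7: appears 1 time(s)
  12: appears 1 time(s)
  14: appears 1 time(s)
  18: appears 1 time(s)
Step 2: The value 6 appears most frequently (3 times).
Step 3: Mode = 6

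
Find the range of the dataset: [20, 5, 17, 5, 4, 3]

17

Step 1: Identify the maximum value: max = 20
Step 2: Identify the minimum value: min = 3
Step 3: Range = max - min = 20 - 3 = 17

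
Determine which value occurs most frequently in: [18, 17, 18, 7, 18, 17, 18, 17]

18

Step 1: Count the frequency of each value:
  7: appears 1 time(s)
  17: appears 3 time(s)
  18: appears 4 time(s)
Step 2: The value 18 appears most frequently (4 times).
Step 3: Mode = 18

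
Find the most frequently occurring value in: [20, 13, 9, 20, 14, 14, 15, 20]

20

Step 1: Count the frequency of each value:
  9: appears 1 time(s)
  13: appears 1 time(s)
  14: appears 2 time(s)
  15: appears 1 time(s)
  20: appears 3 time(s)
Step 2: The value 20 appears most frequently (3 times).
Step 3: Mode = 20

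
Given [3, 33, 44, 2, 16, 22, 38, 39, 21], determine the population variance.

211.5062

Step 1: Compute the mean: (3 + 33 + 44 + 2 + 16 + 22 + 38 + 39 + 21) / 9 = 24.2222
Step 2: Compute squared deviations from the mean:
  (3 - 24.2222)^2 = 450.3827
  (33 - 24.2222)^2 = 77.0494
  (44 - 24.2222)^2 = 391.1605
  (2 - 24.2222)^2 = 493.8272
  (16 - 24.2222)^2 = 67.6049
  (22 - 24.2222)^2 = 4.9383
  (38 - 24.2222)^2 = 189.8272
  (39 - 24.2222)^2 = 218.3827
  (21 - 24.2222)^2 = 10.3827
Step 3: Sum of squared deviations = 1903.5556
Step 4: Population variance = 1903.5556 / 9 = 211.5062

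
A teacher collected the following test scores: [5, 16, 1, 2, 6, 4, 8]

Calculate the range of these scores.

15

Step 1: Identify the maximum value: max = 16
Step 2: Identify the minimum value: min = 1
Step 3: Range = max - min = 16 - 1 = 15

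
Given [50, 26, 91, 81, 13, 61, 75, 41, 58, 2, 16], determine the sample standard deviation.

29.6988

Step 1: Compute the mean: 46.7273
Step 2: Sum of squared deviations from the mean: 8820.1818
Step 3: Sample variance = 8820.1818 / 10 = 882.0182
Step 4: Standard deviation = sqrt(882.0182) = 29.6988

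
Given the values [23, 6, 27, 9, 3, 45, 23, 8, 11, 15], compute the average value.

17

Step 1: Sum all values: 23 + 6 + 27 + 9 + 3 + 45 + 23 + 8 + 11 + 15 = 170
Step 2: Count the number of values: n = 10
Step 3: Mean = sum / n = 170 / 10 = 17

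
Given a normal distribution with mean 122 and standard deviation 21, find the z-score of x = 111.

-0.5238

Step 1: Recall the z-score formula: z = (x - mu) / sigma
Step 2: Substitute values: z = (111 - 122) / 21
Step 3: z = -11 / 21 = -0.5238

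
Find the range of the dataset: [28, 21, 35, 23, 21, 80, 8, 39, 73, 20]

72

Step 1: Identify the maximum value: max = 80
Step 2: Identify the minimum value: min = 8
Step 3: Range = max - min = 80 - 8 = 72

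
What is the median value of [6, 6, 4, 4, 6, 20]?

6

Step 1: Sort the data in ascending order: [4, 4, 6, 6, 6, 20]
Step 2: The number of values is n = 6.
Step 3: Since n is even, the median is the average of positions 3 and 4:
  Median = (6 + 6) / 2 = 6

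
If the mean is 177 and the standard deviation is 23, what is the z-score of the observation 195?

0.7826

Step 1: Recall the z-score formula: z = (x - mu) / sigma
Step 2: Substitute values: z = (195 - 177) / 23
Step 3: z = 18 / 23 = 0.7826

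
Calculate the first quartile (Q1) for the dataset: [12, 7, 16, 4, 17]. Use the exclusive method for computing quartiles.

5.5

Step 1: Sort the data: [4, 7, 12, 16, 17]
Step 2: n = 5
Step 3: Using the exclusive quartile method:
  Q1 = 5.5
  Q2 (median) = 12
  Q3 = 16.5
  IQR = Q3 - Q1 = 16.5 - 5.5 = 11
Step 4: Q1 = 5.5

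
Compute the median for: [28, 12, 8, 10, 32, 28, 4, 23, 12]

12

Step 1: Sort the data in ascending order: [4, 8, 10, 12, 12, 23, 28, 28, 32]
Step 2: The number of values is n = 9.
Step 3: Since n is odd, the median is the middle value at position 5: 12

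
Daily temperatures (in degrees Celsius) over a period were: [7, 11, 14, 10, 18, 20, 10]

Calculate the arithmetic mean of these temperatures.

12.8571

Step 1: Sum all values: 7 + 11 + 14 + 10 + 18 + 20 + 10 = 90
Step 2: Count the number of values: n = 7
Step 3: Mean = sum / n = 90 / 7 = 12.8571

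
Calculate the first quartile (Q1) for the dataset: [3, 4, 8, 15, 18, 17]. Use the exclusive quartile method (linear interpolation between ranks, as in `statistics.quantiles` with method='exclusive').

3.75

Step 1: Sort the data: [3, 4, 8, 15, 17, 18]
Step 2: n = 6
Step 3: Using the exclusive quartile method:
  Q1 = 3.75
  Q2 (median) = 11.5
  Q3 = 17.25
  IQR = Q3 - Q1 = 17.25 - 3.75 = 13.5
Step 4: Q1 = 3.75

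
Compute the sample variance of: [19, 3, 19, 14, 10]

45.5

Step 1: Compute the mean: (19 + 3 + 19 + 14 + 10) / 5 = 13
Step 2: Compute squared deviations from the mean:
  (19 - 13)^2 = 36
  (3 - 13)^2 = 100
  (19 - 13)^2 = 36
  (14 - 13)^2 = 1
  (10 - 13)^2 = 9
Step 3: Sum of squared deviations = 182
Step 4: Sample variance = 182 / 4 = 45.5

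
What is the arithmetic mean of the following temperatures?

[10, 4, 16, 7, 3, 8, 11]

8.4286

Step 1: Sum all values: 10 + 4 + 16 + 7 + 3 + 8 + 11 = 59
Step 2: Count the number of values: n = 7
Step 3: Mean = sum / n = 59 / 7 = 8.4286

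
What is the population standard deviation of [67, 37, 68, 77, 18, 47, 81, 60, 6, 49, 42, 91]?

24.3805

Step 1: Compute the mean: 53.5833
Step 2: Sum of squared deviations from the mean: 7132.9167
Step 3: Population variance = 7132.9167 / 12 = 594.4097
Step 4: Standard deviation = sqrt(594.4097) = 24.3805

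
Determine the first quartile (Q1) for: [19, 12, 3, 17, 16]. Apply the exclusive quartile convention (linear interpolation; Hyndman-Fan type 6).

7.5

Step 1: Sort the data: [3, 12, 16, 17, 19]
Step 2: n = 5
Step 3: Using the exclusive quartile method:
  Q1 = 7.5
  Q2 (median) = 16
  Q3 = 18
  IQR = Q3 - Q1 = 18 - 7.5 = 10.5
Step 4: Q1 = 7.5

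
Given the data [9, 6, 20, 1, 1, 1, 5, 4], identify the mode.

1

Step 1: Count the frequency of each value:
  1: appears 3 time(s)
  4: appears 1 time(s)
  5: appears 1 time(s)
  6: appears 1 time(s)
  9: appears 1 time(s)
  20: appears 1 time(s)
Step 2: The value 1 appears most frequently (3 times).
Step 3: Mode = 1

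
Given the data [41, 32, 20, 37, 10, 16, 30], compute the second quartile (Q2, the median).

30

Step 1: Sort the data: [10, 16, 20, 30, 32, 37, 41]
Step 2: n = 7
Step 3: Q2 is the median. Since n is odd, it is the middle value at position 4: 30
Step 4: Q2 = 30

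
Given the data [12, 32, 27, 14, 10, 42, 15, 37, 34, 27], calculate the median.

27

Step 1: Sort the data in ascending order: [10, 12, 14, 15, 27, 27, 32, 34, 37, 42]
Step 2: The number of values is n = 10.
Step 3: Since n is even, the median is the average of positions 5 and 6:
  Median = (27 + 27) / 2 = 27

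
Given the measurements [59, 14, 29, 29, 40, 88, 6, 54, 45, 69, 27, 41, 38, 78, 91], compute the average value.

47.2

Step 1: Sum all values: 59 + 14 + 29 + 29 + 40 + 88 + 6 + 54 + 45 + 69 + 27 + 41 + 38 + 78 + 91 = 708
Step 2: Count the number of values: n = 15
Step 3: Mean = sum / n = 708 / 15 = 47.2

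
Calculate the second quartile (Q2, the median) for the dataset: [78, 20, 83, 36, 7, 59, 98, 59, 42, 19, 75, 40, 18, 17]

41

Step 1: Sort the data: [7, 17, 18, 19, 20, 36, 40, 42, 59, 59, 75, 78, 83, 98]
Step 2: n = 14
Step 3: Q2 is the median. Since n is even, it is the average of the values at positions 7 and 8:
  Q2 = (40 + 42) / 2 = 41
Step 4: Q2 = 41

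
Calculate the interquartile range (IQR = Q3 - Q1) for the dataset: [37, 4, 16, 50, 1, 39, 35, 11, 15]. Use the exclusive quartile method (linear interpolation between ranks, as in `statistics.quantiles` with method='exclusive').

30.5

Step 1: Sort the data: [1, 4, 11, 15, 16, 35, 37, 39, 50]
Step 2: n = 9
Step 3: Using the exclusive quartile method:
  Q1 = 7.5
  Q2 (median) = 16
  Q3 = 38
  IQR = Q3 - Q1 = 38 - 7.5 = 30.5
Step 4: IQR = 30.5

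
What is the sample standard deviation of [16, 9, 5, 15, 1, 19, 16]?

6.6797

Step 1: Compute the mean: 11.5714
Step 2: Sum of squared deviations from the mean: 267.7143
Step 3: Sample variance = 267.7143 / 6 = 44.619
Step 4: Standard deviation = sqrt(44.619) = 6.6797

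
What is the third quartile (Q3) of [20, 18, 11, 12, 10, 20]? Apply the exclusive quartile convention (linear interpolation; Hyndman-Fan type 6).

20

Step 1: Sort the data: [10, 11, 12, 18, 20, 20]
Step 2: n = 6
Step 3: Using the exclusive quartile method:
  Q1 = 10.75
  Q2 (median) = 15
  Q3 = 20
  IQR = Q3 - Q1 = 20 - 10.75 = 9.25
Step 4: Q3 = 20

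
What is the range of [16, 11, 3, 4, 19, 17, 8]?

16

Step 1: Identify the maximum value: max = 19
Step 2: Identify the minimum value: min = 3
Step 3: Range = max - min = 19 - 3 = 16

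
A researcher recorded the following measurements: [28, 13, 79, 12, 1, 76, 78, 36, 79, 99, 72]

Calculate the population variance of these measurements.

1079.3554

Step 1: Compute the mean: (28 + 13 + 79 + 12 + 1 + 76 + 78 + 36 + 79 + 99 + 72) / 11 = 52.0909
Step 2: Compute squared deviations from the mean:
  (28 - 52.0909)^2 = 580.3719
  (13 - 52.0909)^2 = 1528.0992
  (79 - 52.0909)^2 = 724.0992
  (12 - 52.0909)^2 = 1607.281
  (1 - 52.0909)^2 = 2610.281
  (76 - 52.0909)^2 = 571.6446
  (78 - 52.0909)^2 = 671.281
  (36 - 52.0909)^2 = 258.9174
  (79 - 52.0909)^2 = 724.0992
  (99 - 52.0909)^2 = 2200.4628
  (72 - 52.0909)^2 = 396.3719
Step 3: Sum of squared deviations = 11872.9091
Step 4: Population variance = 11872.9091 / 11 = 1079.3554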